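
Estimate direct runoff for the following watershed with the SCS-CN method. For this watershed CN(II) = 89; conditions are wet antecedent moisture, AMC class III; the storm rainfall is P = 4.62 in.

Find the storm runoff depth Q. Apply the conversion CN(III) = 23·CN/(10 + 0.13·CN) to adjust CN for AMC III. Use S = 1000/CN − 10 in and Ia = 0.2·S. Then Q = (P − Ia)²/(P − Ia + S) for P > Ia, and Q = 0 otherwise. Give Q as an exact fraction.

Adjust CN=89 to AMC III: 23·89/(10 + 0.13·89) → 2047 ÷ (2157/100) = 204700/2157 ≈ 94.900
S = 1000/(204700/2157) − 10 = 1100/2047 in ≈ 0.537 in
Initial abstraction Ia = S/5 = (1100/2047)/5 = 220/2047 ≈ 0.107 in
Since P=4.620 > Ia=0.107: effective rainfall P−Ia = 461857/102350 in
Runoff Q = (P−Ia)²/(P−Ia+S) = (4.513)²/(4.513+0.537) = 19391989859/4809119450 ≈ 4.032 in

Q = 19391989859/4809119450 in ≈ 4.032 in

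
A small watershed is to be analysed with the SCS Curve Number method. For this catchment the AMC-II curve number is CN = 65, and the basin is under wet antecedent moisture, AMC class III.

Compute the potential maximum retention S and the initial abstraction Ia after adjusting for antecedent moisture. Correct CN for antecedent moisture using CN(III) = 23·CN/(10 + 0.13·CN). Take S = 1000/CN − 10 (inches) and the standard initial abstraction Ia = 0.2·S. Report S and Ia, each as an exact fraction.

Adjust CN=65 to AMC III: 23·65/(10 + 0.13·65) → 1495 ÷ (369/20) = 29900/369 ≈ 81.030
Max retention: S = 1000/(29900/369) − 10 = 700/299 in (≈ 2.341 in)
Ia = 0.2·(700/299) = 140/299 in ≈ 0.468 in

S = 700/299 in ≈ 2.341 in; Ia = 140/299 in ≈ 0.468 in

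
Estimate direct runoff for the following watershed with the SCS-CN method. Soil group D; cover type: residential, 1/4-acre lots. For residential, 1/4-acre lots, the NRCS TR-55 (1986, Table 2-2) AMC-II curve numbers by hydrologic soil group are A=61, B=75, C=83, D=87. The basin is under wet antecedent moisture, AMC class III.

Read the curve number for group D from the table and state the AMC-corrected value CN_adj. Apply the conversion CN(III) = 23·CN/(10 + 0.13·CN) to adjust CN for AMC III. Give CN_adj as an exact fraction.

CN_adj = 200100/2131 ≈ 93.900

NRCS table: residential, 1/4-acre lots, soil group D → CN(II) = 87
CN(III) from CN(II)=87: (23·87)/(10 + 0.13·87) = 200100/2131 ≈ 93.900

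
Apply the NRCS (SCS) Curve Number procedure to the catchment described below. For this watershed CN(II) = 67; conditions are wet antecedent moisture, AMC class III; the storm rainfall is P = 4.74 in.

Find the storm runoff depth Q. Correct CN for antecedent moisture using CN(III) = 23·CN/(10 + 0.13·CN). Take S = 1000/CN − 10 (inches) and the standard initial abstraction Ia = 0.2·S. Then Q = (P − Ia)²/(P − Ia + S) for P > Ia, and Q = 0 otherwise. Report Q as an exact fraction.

Q = 36789378363/12770189950 in ≈ 2.881 in

CN(III) from CN(II)=67: (23·67)/(10 + 0.13·67) = 154100/1871 ≈ 82.362
S = 1000/(154100/1871) − 10 = 3300/1541 in ≈ 2.141 in
Initial abstraction Ia = S/5 = (3300/1541)/5 = 660/1541 ≈ 0.428 in
Since P=4.740 > Ia=0.428: effective rainfall P−Ia = 332217/77050 in
Q = (332217/77050)²/((332217/77050) + 3300/1541) = (110368135089/5936702500)/(497217/77050) = 36789378363/12770189950 in ≈ 2.881 in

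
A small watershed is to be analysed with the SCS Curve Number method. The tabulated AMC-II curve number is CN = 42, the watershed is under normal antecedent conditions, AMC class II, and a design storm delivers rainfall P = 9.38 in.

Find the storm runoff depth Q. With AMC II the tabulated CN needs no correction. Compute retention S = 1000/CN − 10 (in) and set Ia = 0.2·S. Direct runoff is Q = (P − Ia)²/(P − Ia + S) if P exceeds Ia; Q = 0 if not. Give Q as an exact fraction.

Q = 48288601/22521450 in ≈ 2.144 in

CN(II) = 42; AMC II needs no correction.
Max retention: S = 1000/42 − 10 = 290/21 in (≈ 13.810 in)
Ia = 0.2·(290/21) = 58/21 in ≈ 2.762 in
P − Ia = 9.380 − 2.762 = 6949/1050 ≈ 6.618 in (> 0, runoff occurs)
Q = (6949/1050)²/((6949/1050) + 290/21) = (48288601/1102500)/(21449/1050) = 48288601/22521450 in ≈ 2.144 in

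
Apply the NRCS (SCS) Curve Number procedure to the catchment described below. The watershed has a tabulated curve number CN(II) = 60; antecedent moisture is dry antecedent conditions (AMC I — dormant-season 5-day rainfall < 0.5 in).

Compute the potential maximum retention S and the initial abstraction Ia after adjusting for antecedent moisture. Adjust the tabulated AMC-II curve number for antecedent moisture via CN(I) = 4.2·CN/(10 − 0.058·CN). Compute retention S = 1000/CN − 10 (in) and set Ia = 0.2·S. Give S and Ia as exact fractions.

Dry (AMC I): CN(I) = 4.2·60/(10 − 0.058·60) = 252/(163/25) = 6300/163 ≈ 38.650
S = 1000/(6300/163) − 10 = 1000/63 in ≈ 15.873 in
Initial abstraction Ia = S/5 = (1000/63)/5 = 200/63 ≈ 3.175 in

S = 1000/63 in ≈ 15.873 in; Ia = 200/63 in ≈ 3.175 in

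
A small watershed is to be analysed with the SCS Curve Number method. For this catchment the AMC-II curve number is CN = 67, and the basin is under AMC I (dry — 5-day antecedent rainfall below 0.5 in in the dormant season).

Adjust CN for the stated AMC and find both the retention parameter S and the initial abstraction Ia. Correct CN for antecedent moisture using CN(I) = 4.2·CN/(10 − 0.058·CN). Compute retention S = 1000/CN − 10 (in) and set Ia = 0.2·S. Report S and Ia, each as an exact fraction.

Adjust CN=67 to AMC I: 4.2·67/(10 − 0.058·67) → (1407/5) ÷ (3057/500) = 46900/1019 ≈ 46.026
S = 1000/(46900/1019) − 10 = 5500/469 in ≈ 11.727 in
Ia = 0.2·(5500/469) = 1100/469 in ≈ 2.345 in

S = 5500/469 in ≈ 11.727 in; Ia = 1100/469 in ≈ 2.345 in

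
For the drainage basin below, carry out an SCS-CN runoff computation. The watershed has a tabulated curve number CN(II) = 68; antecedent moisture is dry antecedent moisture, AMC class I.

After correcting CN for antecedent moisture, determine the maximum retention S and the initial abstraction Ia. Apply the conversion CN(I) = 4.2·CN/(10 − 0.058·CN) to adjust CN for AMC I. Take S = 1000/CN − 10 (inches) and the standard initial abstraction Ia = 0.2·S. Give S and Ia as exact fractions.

S = 4000/357 in ≈ 11.204 in; Ia = 800/357 in ≈ 2.241 in

Dry (AMC I): CN(I) = 4.2·68/(10 − 0.058·68) = (1428/5)/(757/125) = 35700/757 ≈ 47.160
Max retention: S = 1000/(35700/757) − 10 = 4000/357 in (≈ 11.204 in)
Ia = 0.2S: 0.2·11.204 = 2.241 in (exactly 800/357)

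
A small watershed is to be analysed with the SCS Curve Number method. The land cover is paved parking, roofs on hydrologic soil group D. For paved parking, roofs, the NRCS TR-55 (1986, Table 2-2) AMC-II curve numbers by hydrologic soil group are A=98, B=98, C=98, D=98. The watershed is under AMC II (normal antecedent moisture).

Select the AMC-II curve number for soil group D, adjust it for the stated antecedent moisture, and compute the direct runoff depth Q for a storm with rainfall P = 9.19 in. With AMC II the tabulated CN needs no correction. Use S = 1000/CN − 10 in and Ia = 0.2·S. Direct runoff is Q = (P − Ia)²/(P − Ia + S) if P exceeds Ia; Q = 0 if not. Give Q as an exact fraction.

Q = 2009818561/224571900 in ≈ 8.950 in

NRCS table: paved parking, roofs, soil group D → CN(II) = 98
Average conditions: CN = 98 (no AMC adjustment).
Retention S: 1000/CN − 10 with CN=98.000 → S = 10/49 ≈ 0.204 in
Initial abstraction Ia = S/5 = (10/49)/5 = 2/49 ≈ 0.041 in
Since P=9.190 > Ia=0.041: effective rainfall P−Ia = 44831/4900 in
Runoff Q = (P−Ia)²/(P−Ia+S) = (9.149)²/(9.149+0.204) = 2009818561/224571900 ≈ 8.950 in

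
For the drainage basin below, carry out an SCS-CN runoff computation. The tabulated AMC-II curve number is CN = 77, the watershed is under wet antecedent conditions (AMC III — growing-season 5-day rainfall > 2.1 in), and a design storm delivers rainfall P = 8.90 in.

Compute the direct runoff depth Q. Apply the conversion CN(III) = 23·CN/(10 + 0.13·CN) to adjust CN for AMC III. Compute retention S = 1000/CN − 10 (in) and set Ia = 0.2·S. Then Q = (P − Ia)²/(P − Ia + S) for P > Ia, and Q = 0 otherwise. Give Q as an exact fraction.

Q = 44262409/5892810 in ≈ 7.511 in

CN(III) from CN(II)=77: (23·77)/(10 + 0.13·77) = 7700/87 ≈ 88.506
Max retention: S = 1000/(7700/87) − 10 = 100/77 in (≈ 1.299 in)
Ia = 0.2·(100/77) = 20/77 in ≈ 0.260 in
P − Ia = 8.900 − 0.260 = 6653/770 ≈ 8.640 in (> 0, runoff occurs)
Runoff Q = (P−Ia)²/(P−Ia+S) = (8.640)²/(8.640+1.299) = 44262409/5892810 ≈ 7.511 in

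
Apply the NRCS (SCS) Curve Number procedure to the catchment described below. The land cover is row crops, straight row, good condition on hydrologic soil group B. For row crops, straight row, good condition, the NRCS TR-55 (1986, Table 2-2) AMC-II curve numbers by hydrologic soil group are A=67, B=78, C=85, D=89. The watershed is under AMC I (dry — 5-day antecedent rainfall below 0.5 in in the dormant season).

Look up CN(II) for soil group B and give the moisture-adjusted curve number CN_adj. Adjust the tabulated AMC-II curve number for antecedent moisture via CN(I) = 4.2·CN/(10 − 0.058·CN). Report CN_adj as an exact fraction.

CN_adj = 81900/1369 ≈ 59.825

NRCS table: row crops, straight row, good condition, soil group B → CN(II) = 78
CN(I) from CN(II)=78: (4.2·78)/(10 − 0.058·78) = 81900/1369 ≈ 59.825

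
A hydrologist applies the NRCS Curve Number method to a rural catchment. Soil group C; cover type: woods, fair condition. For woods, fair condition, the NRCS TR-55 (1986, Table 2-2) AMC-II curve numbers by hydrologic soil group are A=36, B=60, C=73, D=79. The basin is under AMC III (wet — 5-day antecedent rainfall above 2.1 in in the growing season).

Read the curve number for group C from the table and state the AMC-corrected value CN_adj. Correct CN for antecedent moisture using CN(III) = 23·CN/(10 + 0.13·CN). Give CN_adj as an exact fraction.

NRCS table: woods, fair condition, soil group C → CN(II) = 73
Adjust CN=73 to AMC III: 23·73/(10 + 0.13·73) → 1679 ÷ (1949/100) = 167900/1949 ≈ 86.147

CN_adj = 167900/1949 ≈ 86.147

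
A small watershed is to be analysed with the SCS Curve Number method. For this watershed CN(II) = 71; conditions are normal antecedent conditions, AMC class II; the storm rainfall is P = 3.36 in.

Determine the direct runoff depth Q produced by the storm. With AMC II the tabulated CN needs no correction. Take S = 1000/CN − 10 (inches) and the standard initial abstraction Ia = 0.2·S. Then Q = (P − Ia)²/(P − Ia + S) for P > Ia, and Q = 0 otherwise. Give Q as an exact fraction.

Average conditions: CN = 71 (no AMC adjustment).
Max retention: S = 1000/71 − 10 = 290/71 in (≈ 4.085 in)
Initial abstraction Ia = S/5 = (290/71)/5 = 58/71 ≈ 0.817 in
Excess rainfall: 3.360 − 0.817 = 2.543 in; P > Ia so Q > 0
Q = (4514/1775)²/((4514/1775) + 290/71) = (20376196/3150625)/(11764/1775) = 5094049/5220275 in ≈ 0.976 in

Q = 5094049/5220275 in ≈ 0.976 in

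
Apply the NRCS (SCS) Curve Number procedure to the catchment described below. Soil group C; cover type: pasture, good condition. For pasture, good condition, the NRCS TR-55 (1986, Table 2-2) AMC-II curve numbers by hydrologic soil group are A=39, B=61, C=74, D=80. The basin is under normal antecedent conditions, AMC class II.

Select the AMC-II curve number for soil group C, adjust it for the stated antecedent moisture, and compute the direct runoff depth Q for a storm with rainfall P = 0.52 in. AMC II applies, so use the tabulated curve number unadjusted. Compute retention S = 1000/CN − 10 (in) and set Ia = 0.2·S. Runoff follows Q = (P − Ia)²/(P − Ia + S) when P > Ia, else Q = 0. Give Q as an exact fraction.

NRCS table: pasture, good condition, soil group C → CN(II) = 74
AMC II — tabulated CN = 74 applies directly.
S = 1000/74 − 10 = 130/37 in ≈ 3.514 in
Initial abstraction Ia = S/5 = (130/37)/5 = 26/37 ≈ 0.703 in
P = 0.520 ≤ Ia = 0.703 in: entire storm abstracted, Q = 0.

Q = 0 in ≈ 0.000 in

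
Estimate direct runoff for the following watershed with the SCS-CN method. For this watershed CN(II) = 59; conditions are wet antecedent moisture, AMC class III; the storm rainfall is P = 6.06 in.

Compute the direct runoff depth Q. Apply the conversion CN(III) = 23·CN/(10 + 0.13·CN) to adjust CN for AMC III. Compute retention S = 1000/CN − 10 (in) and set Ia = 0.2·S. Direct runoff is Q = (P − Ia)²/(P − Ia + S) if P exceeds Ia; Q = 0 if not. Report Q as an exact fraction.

Q = 137026569241/39025352350 in ≈ 3.511 in

Adjust CN=59 to AMC III: 23·59/(10 + 0.13·59) → 1357 ÷ (1767/100) = 135700/1767 ≈ 76.797
Max retention: S = 1000/(135700/1767) − 10 = 4100/1357 in (≈ 3.021 in)
Ia = 0.2S: 0.2·3.021 = 0.604 in (exactly 820/1357)
Since P=6.060 > Ia=0.604: effective rainfall P−Ia = 370171/67850 in
Runoff Q = (P−Ia)²/(P−Ia+S) = (5.456)²/(5.456+3.021) = 137026569241/39025352350 ≈ 3.511 in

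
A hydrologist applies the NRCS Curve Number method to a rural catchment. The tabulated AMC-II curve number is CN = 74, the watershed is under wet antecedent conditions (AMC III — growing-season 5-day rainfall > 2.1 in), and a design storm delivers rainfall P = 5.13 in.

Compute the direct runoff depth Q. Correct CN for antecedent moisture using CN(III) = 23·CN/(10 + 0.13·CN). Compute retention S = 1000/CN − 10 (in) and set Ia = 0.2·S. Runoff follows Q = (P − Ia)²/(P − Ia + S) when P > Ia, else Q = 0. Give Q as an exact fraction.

Wet (AMC III): CN(III) = 23·74/(10 + 0.13·74) = 1702/(981/50) = 85100/981 ≈ 86.748
Retention S: 1000/CN − 10 with CN=86.748 → S = 1300/851 ≈ 1.528 in
Initial abstraction Ia = S/5 = (1300/851)/5 = 260/851 ≈ 0.306 in
Since P=5.130 > Ia=0.306: effective rainfall P−Ia = 410563/85100 in
Q: (410563/85100)² ÷ (540563/85100) = 168561976969/46001911300 in (≈ 3.664 in)

Q = 168561976969/46001911300 in ≈ 3.664 in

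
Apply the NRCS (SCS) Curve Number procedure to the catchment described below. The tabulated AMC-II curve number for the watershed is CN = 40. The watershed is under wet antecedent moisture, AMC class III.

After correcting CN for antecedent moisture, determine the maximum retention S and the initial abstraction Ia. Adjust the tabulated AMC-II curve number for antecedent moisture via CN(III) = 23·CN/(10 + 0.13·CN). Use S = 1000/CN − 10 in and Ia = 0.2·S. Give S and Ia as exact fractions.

S = 150/23 in ≈ 6.522 in; Ia = 30/23 in ≈ 1.304 in

CN(III) from CN(II)=40: (23·40)/(10 + 0.13·40) = 1150/19 ≈ 60.526
Retention S: 1000/CN − 10 with CN=60.526 → S = 150/23 ≈ 6.522 in
Ia = 0.2·(150/23) = 30/23 in ≈ 1.304 in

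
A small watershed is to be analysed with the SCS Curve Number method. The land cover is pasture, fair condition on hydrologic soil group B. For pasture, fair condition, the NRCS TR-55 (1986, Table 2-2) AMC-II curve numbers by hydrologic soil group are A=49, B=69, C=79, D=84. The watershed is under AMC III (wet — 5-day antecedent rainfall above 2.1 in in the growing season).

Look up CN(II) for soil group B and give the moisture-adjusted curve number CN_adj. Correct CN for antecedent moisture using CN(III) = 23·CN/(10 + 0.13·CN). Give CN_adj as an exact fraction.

CN_adj = 158700/1897 ≈ 83.658

NRCS table: pasture, fair condition, soil group B → CN(II) = 69
CN(III) from CN(II)=69: (23·69)/(10 + 0.13·69) = 158700/1897 ≈ 83.658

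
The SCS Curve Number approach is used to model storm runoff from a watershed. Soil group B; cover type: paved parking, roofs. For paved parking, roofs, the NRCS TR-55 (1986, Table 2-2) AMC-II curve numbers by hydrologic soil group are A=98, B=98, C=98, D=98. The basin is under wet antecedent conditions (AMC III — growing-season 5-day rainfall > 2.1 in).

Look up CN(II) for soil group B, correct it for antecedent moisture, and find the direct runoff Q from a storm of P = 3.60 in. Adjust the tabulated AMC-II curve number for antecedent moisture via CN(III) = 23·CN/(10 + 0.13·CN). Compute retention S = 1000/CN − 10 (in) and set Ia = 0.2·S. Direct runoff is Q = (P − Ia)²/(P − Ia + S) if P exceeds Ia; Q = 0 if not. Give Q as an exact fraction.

NRCS table: paved parking, roofs, soil group B → CN(II) = 98
Wet (AMC III): CN(III) = 23·98/(10 + 0.13·98) = 2254/(1137/50) = 112700/1137 ≈ 99.120
Max retention: S = 1000/(112700/1137) − 10 = 100/1127 in (≈ 0.089 in)
Initial abstraction Ia = S/5 = (100/1127)/5 = 20/1127 ≈ 0.018 in
P − Ia = 3.600 − 0.018 = 20186/5635 ≈ 3.582 in (> 0, runoff occurs)
Runoff Q = (P−Ia)²/(P−Ia+S) = (3.582)²/(3.582+0.089) = 203737298/58282805 ≈ 3.496 in

Q = 203737298/58282805 in ≈ 3.496 in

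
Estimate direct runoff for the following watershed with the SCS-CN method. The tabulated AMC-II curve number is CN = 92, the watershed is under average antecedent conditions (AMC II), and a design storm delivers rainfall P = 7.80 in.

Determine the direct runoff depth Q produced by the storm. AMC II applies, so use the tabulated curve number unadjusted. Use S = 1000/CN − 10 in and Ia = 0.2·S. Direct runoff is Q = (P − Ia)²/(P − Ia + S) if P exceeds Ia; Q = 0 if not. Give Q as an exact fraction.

Average conditions: CN = 92 (no AMC adjustment).
S = 1000/92 − 10 = 20/23 in ≈ 0.870 in
Initial abstraction Ia = S/5 = (20/23)/5 = 4/23 ≈ 0.174 in
Excess rainfall: 7.800 − 0.174 = 7.626 in; P > Ia so Q > 0
Runoff Q = (P−Ia)²/(P−Ia+S) = (7.626)²/(7.626+0.870) = 769129/112355 ≈ 6.846 in

Q = 769129/112355 in ≈ 6.846 in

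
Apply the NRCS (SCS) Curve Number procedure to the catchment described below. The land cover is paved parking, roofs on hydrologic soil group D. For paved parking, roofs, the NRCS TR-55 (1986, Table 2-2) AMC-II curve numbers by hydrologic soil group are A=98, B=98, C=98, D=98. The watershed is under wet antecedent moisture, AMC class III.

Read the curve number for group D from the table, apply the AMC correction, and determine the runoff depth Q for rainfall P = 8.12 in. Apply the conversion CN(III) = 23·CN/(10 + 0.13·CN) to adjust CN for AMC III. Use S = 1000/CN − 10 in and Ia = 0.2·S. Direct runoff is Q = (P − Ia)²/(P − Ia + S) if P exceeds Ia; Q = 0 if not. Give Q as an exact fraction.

NRCS table: paved parking, roofs, soil group D → CN(II) = 98
Wet (AMC III): CN(III) = 23·98/(10 + 0.13·98) = 2254/(1137/50) = 112700/1137 ≈ 99.120
Max retention: S = 1000/(112700/1137) − 10 = 100/1127 in (≈ 0.089 in)
Ia = 0.2S: 0.2·0.089 = 0.018 in (exactly 20/1127)
Excess rainfall: 8.120 − 0.018 = 8.102 in; P > Ia so Q > 0
Q = (228281/28175)²/((228281/28175) + 100/1127) = (52112214961/793830625)/(230781/28175) = 52112214961/6502254675 in ≈ 8.014 in

Q = 52112214961/6502254675 in ≈ 8.014 in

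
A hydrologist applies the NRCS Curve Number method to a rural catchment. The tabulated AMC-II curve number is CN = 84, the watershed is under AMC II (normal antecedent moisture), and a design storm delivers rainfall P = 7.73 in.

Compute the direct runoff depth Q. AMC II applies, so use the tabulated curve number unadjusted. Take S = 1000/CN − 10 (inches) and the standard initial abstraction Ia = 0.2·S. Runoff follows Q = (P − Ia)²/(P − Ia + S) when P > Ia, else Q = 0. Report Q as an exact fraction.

Q = 238177489/40809300 in ≈ 5.836 in

AMC II — tabulated CN = 84 applies directly.
Max retention: S = 1000/84 − 10 = 40/21 in (≈ 1.905 in)
Ia = 0.2S: 0.2·1.905 = 0.381 in (exactly 8/21)
Excess rainfall: 7.730 − 0.381 = 7.349 in; P > Ia so Q > 0
Runoff Q = (P−Ia)²/(P−Ia+S) = (7.349)²/(7.349+1.905) = 238177489/40809300 ≈ 5.836 in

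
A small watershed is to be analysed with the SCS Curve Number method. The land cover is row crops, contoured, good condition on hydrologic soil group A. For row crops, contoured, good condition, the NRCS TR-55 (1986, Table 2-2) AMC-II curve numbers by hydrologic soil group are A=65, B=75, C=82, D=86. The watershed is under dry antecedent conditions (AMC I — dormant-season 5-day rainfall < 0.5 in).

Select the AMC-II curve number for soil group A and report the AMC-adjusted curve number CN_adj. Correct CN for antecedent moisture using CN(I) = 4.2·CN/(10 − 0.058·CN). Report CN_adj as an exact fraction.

CN_adj = 3900/89 ≈ 43.820

NRCS table: row crops, contoured, good condition, soil group A → CN(II) = 65
Adjust CN=65 to AMC I: 4.2·65/(10 − 0.058·65) → 273 ÷ (623/100) = 3900/89 ≈ 43.820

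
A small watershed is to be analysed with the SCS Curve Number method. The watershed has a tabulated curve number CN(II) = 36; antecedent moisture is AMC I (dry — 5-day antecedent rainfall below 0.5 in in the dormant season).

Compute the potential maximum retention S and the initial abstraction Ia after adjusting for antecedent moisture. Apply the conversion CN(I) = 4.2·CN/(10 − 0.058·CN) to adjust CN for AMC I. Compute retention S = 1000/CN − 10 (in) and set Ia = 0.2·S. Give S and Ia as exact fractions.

CN(I) from CN(II)=36: (4.2·36)/(10 − 0.058·36) = 18900/989 ≈ 19.110
Retention S: 1000/CN − 10 with CN=19.110 → S = 8000/189 ≈ 42.328 in
Initial abstraction Ia = S/5 = (8000/189)/5 = 1600/189 ≈ 8.466 in

S = 8000/189 in ≈ 42.328 in; Ia = 1600/189 in ≈ 8.466 in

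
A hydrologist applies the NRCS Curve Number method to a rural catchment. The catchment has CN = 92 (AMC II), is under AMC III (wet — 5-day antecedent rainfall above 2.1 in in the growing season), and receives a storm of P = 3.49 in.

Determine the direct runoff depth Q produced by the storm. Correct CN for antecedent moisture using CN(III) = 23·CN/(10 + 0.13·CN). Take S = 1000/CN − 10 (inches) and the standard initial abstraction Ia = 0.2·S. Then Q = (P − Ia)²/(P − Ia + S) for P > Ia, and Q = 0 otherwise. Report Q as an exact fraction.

Wet (AMC III): CN(III) = 23·92/(10 + 0.13·92) = 2116/(549/25) = 52900/549 ≈ 96.357
Retention S: 1000/CN − 10 with CN=96.357 → S = 200/529 ≈ 0.378 in
Initial abstraction Ia = S/5 = (200/529)/5 = 40/529 ≈ 0.076 in
Since P=3.490 > Ia=0.076: effective rainfall P−Ia = 180621/52900 in
Q: (180621/52900)² ÷ (200621/52900) = 32623945641/10612850900 in (≈ 3.074 in)

Q = 32623945641/10612850900 in ≈ 3.074 in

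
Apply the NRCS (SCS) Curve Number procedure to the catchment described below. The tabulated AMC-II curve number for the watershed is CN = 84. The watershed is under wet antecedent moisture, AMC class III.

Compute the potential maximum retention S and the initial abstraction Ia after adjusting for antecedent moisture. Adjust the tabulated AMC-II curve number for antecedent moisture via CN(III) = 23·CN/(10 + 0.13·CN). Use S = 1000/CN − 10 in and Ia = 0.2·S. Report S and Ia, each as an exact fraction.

S = 400/483 in ≈ 0.828 in; Ia = 80/483 in ≈ 0.166 in

CN(III) from CN(II)=84: (23·84)/(10 + 0.13·84) = 48300/523 ≈ 92.352
Retention S: 1000/CN − 10 with CN=92.352 → S = 400/483 ≈ 0.828 in
Initial abstraction Ia = S/5 = (400/483)/5 = 80/483 ≈ 0.166 in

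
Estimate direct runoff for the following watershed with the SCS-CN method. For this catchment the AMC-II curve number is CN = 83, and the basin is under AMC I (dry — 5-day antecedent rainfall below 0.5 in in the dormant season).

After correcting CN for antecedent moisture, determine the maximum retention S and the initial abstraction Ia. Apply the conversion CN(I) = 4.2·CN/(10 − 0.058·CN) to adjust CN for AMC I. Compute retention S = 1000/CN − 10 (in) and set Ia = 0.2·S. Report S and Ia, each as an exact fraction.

S = 8500/1743 in ≈ 4.877 in; Ia = 1700/1743 in ≈ 0.975 in

Dry (AMC I): CN(I) = 4.2·83/(10 − 0.058·83) = (1743/5)/(2593/500) = 174300/2593 ≈ 67.219
S = 1000/(174300/2593) − 10 = 8500/1743 in ≈ 4.877 in
Initial abstraction Ia = S/5 = (8500/1743)/5 = 1700/1743 ≈ 0.975 in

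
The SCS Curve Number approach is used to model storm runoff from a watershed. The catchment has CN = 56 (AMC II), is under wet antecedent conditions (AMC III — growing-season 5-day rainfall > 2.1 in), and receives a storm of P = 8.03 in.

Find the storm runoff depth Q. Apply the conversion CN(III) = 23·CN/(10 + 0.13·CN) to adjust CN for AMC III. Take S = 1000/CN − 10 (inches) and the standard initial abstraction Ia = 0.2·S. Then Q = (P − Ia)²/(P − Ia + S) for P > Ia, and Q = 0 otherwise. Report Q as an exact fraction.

CN(III) from CN(II)=56: (23·56)/(10 + 0.13·56) = 4025/54 ≈ 74.537
S = 1000/(4025/54) − 10 = 550/161 in ≈ 3.416 in
Initial abstraction Ia = S/5 = (550/161)/5 = 110/161 ≈ 0.683 in
Excess rainfall: 8.030 − 0.683 = 7.347 in; P > Ia so Q > 0
Q: (118283/16100)² ÷ (173283/16100) = 1271897099/253623300 in (≈ 5.015 in)

Q = 1271897099/253623300 in ≈ 5.015 in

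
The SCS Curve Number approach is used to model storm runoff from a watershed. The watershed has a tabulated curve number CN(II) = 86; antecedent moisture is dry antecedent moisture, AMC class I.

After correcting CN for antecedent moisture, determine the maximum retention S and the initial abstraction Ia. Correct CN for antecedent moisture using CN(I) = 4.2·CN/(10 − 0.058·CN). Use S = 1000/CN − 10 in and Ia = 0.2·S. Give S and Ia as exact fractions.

Dry (AMC I): CN(I) = 4.2·86/(10 − 0.058·86) = (1806/5)/(1253/250) = 12900/179 ≈ 72.067
S = 1000/(12900/179) − 10 = 500/129 in ≈ 3.876 in
Ia = 0.2S: 0.2·3.876 = 0.775 in (exactly 100/129)

S = 500/129 in ≈ 3.876 in; Ia = 100/129 in ≈ 0.775 in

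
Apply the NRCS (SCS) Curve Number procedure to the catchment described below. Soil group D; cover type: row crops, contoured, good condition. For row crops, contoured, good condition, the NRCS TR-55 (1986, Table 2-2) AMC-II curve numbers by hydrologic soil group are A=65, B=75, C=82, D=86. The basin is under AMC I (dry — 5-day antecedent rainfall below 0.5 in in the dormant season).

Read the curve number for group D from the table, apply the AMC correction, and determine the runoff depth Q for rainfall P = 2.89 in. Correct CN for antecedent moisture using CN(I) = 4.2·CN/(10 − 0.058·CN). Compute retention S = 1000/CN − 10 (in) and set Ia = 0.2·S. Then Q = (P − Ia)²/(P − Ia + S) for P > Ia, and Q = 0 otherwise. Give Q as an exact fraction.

NRCS table: row crops, contoured, good condition, soil group D → CN(II) = 86
CN(I) from CN(II)=86: (4.2·86)/(10 − 0.058·86) = 12900/179 ≈ 72.067
Retention S: 1000/CN − 10 with CN=72.067 → S = 500/129 ≈ 3.876 in
Initial abstraction Ia = S/5 = (500/129)/5 = 100/129 ≈ 0.775 in
Since P=2.890 > Ia=0.775: effective rainfall P−Ia = 27281/12900 in
Q: (27281/12900)² ÷ (77281/12900) = 744252961/996924900 in (≈ 0.747 in)

Q = 744252961/996924900 in ≈ 0.747 in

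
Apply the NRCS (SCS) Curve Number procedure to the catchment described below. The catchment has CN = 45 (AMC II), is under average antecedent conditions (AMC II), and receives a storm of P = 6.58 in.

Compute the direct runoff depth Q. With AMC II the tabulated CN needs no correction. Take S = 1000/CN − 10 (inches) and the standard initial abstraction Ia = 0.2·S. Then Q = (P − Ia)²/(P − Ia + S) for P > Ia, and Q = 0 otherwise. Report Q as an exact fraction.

Q = 3463321/3312450 in ≈ 1.046 in

CN(II) = 45; AMC II needs no correction.
Max retention: S = 1000/45 − 10 = 110/9 in (≈ 12.222 in)
Ia = 0.2S: 0.2·12.222 = 2.444 in (exactly 22/9)
Since P=6.580 > Ia=2.444: effective rainfall P−Ia = 1861/450 in
Q = (1861/450)²/((1861/450) + 110/9) = (3463321/202500)/(7361/450) = 3463321/3312450 in ≈ 1.046 in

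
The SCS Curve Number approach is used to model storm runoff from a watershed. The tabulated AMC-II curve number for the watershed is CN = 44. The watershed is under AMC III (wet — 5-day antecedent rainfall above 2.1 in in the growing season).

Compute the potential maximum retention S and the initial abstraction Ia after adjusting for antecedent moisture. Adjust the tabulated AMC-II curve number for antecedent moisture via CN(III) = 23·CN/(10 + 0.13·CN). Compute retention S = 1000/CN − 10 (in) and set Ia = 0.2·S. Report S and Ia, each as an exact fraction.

S = 1400/253 in ≈ 5.534 in; Ia = 280/253 in ≈ 1.107 in

Wet (AMC III): CN(III) = 23·44/(10 + 0.13·44) = 1012/(393/25) = 25300/393 ≈ 64.377
Max retention: S = 1000/(25300/393) − 10 = 1400/253 in (≈ 5.534 in)
Initial abstraction Ia = S/5 = (1400/253)/5 = 280/253 ≈ 1.107 in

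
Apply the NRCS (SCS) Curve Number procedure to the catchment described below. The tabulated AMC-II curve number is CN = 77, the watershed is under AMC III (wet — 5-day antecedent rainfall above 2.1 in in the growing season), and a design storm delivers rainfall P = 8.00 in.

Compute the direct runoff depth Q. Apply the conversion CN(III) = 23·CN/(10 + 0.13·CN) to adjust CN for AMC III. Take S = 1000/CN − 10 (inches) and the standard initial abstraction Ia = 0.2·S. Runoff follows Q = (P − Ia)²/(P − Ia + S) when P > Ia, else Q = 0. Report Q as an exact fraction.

Q = 44402/6699 in ≈ 6.628 in

CN(III) from CN(II)=77: (23·77)/(10 + 0.13·77) = 7700/87 ≈ 88.506
S = 1000/(7700/87) − 10 = 100/77 in ≈ 1.299 in
Ia = 0.2S: 0.2·1.299 = 0.260 in (exactly 20/77)
P − Ia = 8.000 − 0.260 = 596/77 ≈ 7.740 in (> 0, runoff occurs)
Q: (596/77)² ÷ (696/77) = 44402/6699 in (≈ 6.628 in)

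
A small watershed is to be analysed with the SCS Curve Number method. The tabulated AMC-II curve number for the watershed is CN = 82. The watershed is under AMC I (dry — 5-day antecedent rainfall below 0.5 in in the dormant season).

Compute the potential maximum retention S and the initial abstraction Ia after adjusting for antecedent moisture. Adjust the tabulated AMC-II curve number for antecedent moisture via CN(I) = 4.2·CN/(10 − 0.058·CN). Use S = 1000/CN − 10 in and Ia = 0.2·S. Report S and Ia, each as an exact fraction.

S = 1500/287 in ≈ 5.226 in; Ia = 300/287 in ≈ 1.045 in

CN(I) from CN(II)=82: (4.2·82)/(10 − 0.058·82) = 28700/437 ≈ 65.675
Retention S: 1000/CN − 10 with CN=65.675 → S = 1500/287 ≈ 5.226 in
Ia = 0.2S: 0.2·5.226 = 1.045 in (exactly 300/287)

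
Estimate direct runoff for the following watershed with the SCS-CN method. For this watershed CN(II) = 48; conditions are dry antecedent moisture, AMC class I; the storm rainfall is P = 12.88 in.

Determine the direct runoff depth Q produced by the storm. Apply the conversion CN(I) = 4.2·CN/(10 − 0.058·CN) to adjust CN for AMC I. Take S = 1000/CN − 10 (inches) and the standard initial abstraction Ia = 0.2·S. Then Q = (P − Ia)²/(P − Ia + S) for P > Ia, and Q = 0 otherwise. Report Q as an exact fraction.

CN(I) from CN(II)=48: (4.2·48)/(10 − 0.058·48) = 12600/451 ≈ 27.938
Max retention: S = 1000/(12600/451) − 10 = 1625/63 in (≈ 25.794 in)
Ia = 0.2·(1625/63) = 325/63 in ≈ 5.159 in
P − Ia = 12.880 − 5.159 = 12161/1575 ≈ 7.721 in (> 0, runoff occurs)
Runoff Q = (P−Ia)²/(P−Ia+S) = (7.721)²/(7.721+25.794) = 147889921/83137950 ≈ 1.779 in

Q = 147889921/83137950 in ≈ 1.779 in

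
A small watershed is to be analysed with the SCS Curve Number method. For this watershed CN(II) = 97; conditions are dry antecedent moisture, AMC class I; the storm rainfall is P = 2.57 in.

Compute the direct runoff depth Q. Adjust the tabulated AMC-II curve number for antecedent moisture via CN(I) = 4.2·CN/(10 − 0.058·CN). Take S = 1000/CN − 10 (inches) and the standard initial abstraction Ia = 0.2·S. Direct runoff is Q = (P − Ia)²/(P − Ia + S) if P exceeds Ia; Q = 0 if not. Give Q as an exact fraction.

Q = 27061237009/14564753700 in ≈ 1.858 in

Adjust CN=97 to AMC I: 4.2·97/(10 − 0.058·97) → (2037/5) ÷ (2187/500) = 67900/729 ≈ 93.141
Max retention: S = 1000/(67900/729) − 10 = 500/679 in (≈ 0.736 in)
Ia = 0.2S: 0.2·0.736 = 0.147 in (exactly 100/679)
Since P=2.570 > Ia=0.147: effective rainfall P−Ia = 164503/67900 in
Q = (164503/67900)²/((164503/67900) + 500/679) = (27061237009/4610410000)/(214503/67900) = 27061237009/14564753700 in ≈ 1.858 in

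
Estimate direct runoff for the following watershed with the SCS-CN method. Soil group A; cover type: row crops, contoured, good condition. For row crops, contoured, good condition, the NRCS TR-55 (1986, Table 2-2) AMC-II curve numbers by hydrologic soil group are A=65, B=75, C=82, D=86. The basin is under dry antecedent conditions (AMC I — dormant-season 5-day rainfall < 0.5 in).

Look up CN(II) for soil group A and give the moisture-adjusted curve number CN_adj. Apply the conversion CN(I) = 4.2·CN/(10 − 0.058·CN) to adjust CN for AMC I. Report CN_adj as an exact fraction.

NRCS table: row crops, contoured, good condition, soil group A → CN(II) = 65
Dry (AMC I): CN(I) = 4.2·65/(10 − 0.058·65) = 273/(623/100) = 3900/89 ≈ 43.820

CN_adj = 3900/89 ≈ 43.820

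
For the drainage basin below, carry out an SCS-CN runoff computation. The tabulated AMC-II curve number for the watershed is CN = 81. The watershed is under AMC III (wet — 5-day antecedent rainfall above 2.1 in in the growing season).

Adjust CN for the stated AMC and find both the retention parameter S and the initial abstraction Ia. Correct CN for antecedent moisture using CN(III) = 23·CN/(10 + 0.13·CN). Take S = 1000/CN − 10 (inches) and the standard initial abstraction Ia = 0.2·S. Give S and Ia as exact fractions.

Wet (AMC III): CN(III) = 23·81/(10 + 0.13·81) = 1863/(2053/100) = 186300/2053 ≈ 90.745
Max retention: S = 1000/(186300/2053) − 10 = 1900/1863 in (≈ 1.020 in)
Initial abstraction Ia = S/5 = (1900/1863)/5 = 380/1863 ≈ 0.204 in

S = 1900/1863 in ≈ 1.020 in; Ia = 380/1863 in ≈ 0.204 in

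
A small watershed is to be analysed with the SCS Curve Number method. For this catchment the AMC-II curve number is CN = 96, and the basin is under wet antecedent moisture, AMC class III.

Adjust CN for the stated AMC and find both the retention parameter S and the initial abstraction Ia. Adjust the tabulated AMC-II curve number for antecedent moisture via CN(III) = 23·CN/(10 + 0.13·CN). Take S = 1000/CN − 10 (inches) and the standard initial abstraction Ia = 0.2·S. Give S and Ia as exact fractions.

Adjust CN=96 to AMC III: 23·96/(10 + 0.13·96) → 2208 ÷ (562/25) = 27600/281 ≈ 98.221
Retention S: 1000/CN − 10 with CN=98.221 → S = 25/138 ≈ 0.181 in
Ia = 0.2S: 0.2·0.181 = 0.036 in (exactly 5/138)

S = 25/138 in ≈ 0.181 in; Ia = 5/138 in ≈ 0.036 in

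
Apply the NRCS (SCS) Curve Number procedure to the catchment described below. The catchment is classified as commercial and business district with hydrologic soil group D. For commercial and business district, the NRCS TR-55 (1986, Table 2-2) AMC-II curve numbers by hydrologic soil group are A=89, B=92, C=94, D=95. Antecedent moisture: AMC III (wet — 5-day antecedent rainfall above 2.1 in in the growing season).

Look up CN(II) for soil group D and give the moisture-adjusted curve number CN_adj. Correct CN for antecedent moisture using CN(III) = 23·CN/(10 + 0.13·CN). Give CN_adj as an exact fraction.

CN_adj = 43700/447 ≈ 97.763

NRCS table: commercial and business district, soil group D → CN(II) = 95
Adjust CN=95 to AMC III: 23·95/(10 + 0.13·95) → 2185 ÷ (447/20) = 43700/447 ≈ 97.763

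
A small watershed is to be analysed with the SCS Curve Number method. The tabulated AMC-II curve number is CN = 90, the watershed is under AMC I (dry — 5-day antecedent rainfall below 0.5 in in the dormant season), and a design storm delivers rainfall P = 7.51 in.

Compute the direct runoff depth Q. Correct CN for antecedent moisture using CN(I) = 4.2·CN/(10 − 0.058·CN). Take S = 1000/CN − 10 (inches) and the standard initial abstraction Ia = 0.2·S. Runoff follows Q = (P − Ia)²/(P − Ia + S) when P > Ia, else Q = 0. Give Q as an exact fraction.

Q = 17407899721/3438647100 in ≈ 5.062 in

Dry (AMC I): CN(I) = 4.2·90/(10 − 0.058·90) = 378/(239/50) = 18900/239 ≈ 79.079
S = 1000/(18900/239) − 10 = 500/189 in ≈ 2.646 in
Initial abstraction Ia = S/5 = (500/189)/5 = 100/189 ≈ 0.529 in
Excess rainfall: 7.510 − 0.529 = 6.981 in; P > Ia so Q > 0
Runoff Q = (P−Ia)²/(P−Ia+S) = (6.981)²/(6.981+2.646) = 17407899721/3438647100 ≈ 5.062 in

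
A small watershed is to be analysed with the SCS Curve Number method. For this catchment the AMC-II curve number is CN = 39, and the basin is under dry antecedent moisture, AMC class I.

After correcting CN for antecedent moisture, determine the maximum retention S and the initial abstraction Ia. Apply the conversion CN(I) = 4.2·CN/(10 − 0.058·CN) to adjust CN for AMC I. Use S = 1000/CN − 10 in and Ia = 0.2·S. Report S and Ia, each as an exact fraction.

Dry (AMC I): CN(I) = 4.2·39/(10 − 0.058·39) = (819/5)/(3869/500) = 81900/3869 ≈ 21.168
Max retention: S = 1000/(81900/3869) − 10 = 30500/819 in (≈ 37.241 in)
Initial abstraction Ia = S/5 = (30500/819)/5 = 6100/819 ≈ 7.448 in

S = 30500/819 in ≈ 37.241 in; Ia = 6100/819 in ≈ 7.448 in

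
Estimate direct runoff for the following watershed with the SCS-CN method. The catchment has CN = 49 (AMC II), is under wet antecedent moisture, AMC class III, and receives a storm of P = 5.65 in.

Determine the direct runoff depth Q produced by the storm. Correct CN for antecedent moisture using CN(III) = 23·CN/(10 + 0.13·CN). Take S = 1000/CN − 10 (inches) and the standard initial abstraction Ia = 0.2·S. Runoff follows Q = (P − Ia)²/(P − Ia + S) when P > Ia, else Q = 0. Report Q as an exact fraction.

CN(III) from CN(II)=49: (23·49)/(10 + 0.13·49) = 112700/1637 ≈ 68.845
Max retention: S = 1000/(112700/1637) − 10 = 5100/1127 in (≈ 4.525 in)
Initial abstraction Ia = S/5 = (5100/1127)/5 = 1020/1127 ≈ 0.905 in
Excess rainfall: 5.650 − 0.905 = 4.745 in; P > Ia so Q > 0
Q: (106951/22540)² ÷ (208951/22540) = 11438516401/4709755540 in (≈ 2.429 in)

Q = 11438516401/4709755540 in ≈ 2.429 in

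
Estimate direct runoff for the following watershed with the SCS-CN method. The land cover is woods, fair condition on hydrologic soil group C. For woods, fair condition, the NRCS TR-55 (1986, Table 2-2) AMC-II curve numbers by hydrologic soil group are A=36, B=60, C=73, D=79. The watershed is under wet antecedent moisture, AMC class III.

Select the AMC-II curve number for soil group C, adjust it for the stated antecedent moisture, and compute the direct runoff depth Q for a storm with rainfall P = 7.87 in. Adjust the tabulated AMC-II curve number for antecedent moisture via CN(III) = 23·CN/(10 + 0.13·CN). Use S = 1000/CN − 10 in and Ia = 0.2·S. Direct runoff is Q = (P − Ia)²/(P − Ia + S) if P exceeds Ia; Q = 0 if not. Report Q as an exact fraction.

Q = 1606234321129/258124926700 in ≈ 6.223 in

NRCS table: woods, fair condition, soil group C → CN(II) = 73
CN(III) from CN(II)=73: (23·73)/(10 + 0.13·73) = 167900/1949 ≈ 86.147
Retention S: 1000/CN − 10 with CN=86.147 → S = 2700/1679 ≈ 1.608 in
Initial abstraction Ia = S/5 = (2700/1679)/5 = 540/1679 ≈ 0.322 in
Since P=7.870 > Ia=0.322: effective rainfall P−Ia = 1267373/167900 in
Q: (1267373/167900)² ÷ (1537373/167900) = 1606234321129/258124926700 in (≈ 6.223 in)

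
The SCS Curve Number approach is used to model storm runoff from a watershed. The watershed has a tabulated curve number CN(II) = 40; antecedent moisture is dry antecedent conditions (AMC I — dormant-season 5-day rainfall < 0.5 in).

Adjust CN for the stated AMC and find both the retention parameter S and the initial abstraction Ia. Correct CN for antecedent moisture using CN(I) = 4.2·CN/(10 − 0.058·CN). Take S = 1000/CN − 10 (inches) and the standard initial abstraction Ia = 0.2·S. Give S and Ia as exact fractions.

Adjust CN=40 to AMC I: 4.2·40/(10 − 0.058·40) → 168 ÷ (192/25) = 175/8 ≈ 21.875
Retention S: 1000/CN − 10 with CN=21.875 → S = 250/7 ≈ 35.714 in
Initial abstraction Ia = S/5 = (250/7)/5 = 50/7 ≈ 7.143 in

S = 250/7 in ≈ 35.714 in; Ia = 50/7 in ≈ 7.143 in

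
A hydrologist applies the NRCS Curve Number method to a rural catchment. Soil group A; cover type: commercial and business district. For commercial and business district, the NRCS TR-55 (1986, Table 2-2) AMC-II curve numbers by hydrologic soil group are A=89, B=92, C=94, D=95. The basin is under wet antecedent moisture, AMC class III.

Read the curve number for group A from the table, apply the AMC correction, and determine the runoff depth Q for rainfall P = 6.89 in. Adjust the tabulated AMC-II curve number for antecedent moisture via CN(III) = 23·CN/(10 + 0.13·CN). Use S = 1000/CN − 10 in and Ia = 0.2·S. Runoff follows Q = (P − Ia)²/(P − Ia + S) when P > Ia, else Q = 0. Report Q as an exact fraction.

NRCS table: commercial and business district, soil group A → CN(II) = 89
Adjust CN=89 to AMC III: 23·89/(10 + 0.13·89) → 2047 ÷ (2157/100) = 204700/2157 ≈ 94.900
S = 1000/(204700/2157) − 10 = 1100/2047 in ≈ 0.537 in
Ia = 0.2S: 0.2·0.537 = 0.107 in (exactly 220/2047)
Excess rainfall: 6.890 − 0.107 = 6.783 in; P > Ia so Q > 0
Q: (1388383/204700)² ÷ (1498383/204700) = 1927607354689/306719000100 in (≈ 6.285 in)

Q = 1927607354689/306719000100 in ≈ 6.285 in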